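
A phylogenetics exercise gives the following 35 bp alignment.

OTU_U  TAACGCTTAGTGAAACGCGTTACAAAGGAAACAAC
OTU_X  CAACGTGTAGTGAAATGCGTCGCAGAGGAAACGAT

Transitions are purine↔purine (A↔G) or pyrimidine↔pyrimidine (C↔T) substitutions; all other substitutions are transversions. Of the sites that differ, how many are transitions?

The sequences differ at positions 1 (T/C, transition), 6 (C/T, transition), 7 (T/G, transversion), 16 (C/T, transition), 21 (T/C, transition), 22 (A/G, transition), 25 (A/G, transition), 33 (A/G, transition), 35 (C/T, transition).
Of the 9 differences, 8 transitions and 1 transversion, so the answer is 8.

8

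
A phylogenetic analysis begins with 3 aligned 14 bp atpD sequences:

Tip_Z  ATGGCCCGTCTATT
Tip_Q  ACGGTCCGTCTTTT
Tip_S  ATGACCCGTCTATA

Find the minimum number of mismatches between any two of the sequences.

2

Pairwise Hamming distances:
  Tip_Z vs Tip_Q: 3
  Tip_Z vs Tip_S: 2
  Tip_Q vs Tip_S: 5
The smallest is 2, between Tip_Z and Tip_S.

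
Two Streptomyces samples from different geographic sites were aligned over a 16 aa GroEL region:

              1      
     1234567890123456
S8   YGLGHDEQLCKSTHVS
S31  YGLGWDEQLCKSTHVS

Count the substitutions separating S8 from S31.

Differing sites — 5:H/W.
That gives 1 mismatch out of 16 aligned sites, so the Hamming distance is 1.

1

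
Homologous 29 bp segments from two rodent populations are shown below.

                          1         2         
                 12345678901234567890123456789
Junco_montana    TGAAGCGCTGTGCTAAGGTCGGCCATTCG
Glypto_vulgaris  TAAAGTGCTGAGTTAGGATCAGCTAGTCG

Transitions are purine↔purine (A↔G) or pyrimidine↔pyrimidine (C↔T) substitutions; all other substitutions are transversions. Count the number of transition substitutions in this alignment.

Mismatches occur at site 2 (G↔A, transition), site 6 (C↔T, transition), site 11 (T↔A, transversion), site 13 (C↔T, transition), site 16 (A↔G, transition), site 18 (G↔A, transition), site 21 (G↔A, transition), site 24 (C↔T, transition), site 26 (T↔G, transversion).
Of the 9 differences, 7 transitions and 2 transversions, so the answer is 7.

7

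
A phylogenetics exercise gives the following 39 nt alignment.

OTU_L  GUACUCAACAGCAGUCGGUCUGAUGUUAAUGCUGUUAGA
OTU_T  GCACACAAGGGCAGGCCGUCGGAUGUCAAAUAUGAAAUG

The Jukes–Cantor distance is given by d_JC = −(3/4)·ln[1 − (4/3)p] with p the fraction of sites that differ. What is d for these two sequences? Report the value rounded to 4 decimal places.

0.5393

Mismatches occur at site 2 (U↔C), site 5 (U↔A), site 9 (C↔G), site 10 (A↔G), site 15 (U↔G), site 17 (G↔C), site 21 (U↔G), site 27 (U↔C), site 30 (U↔A), site 31 (G↔U), site 32 (C↔A), site 35 (U↔A), site 36 (U↔A), site 38 (G↔U), site 39 (A↔G).
p = 15/39 = 0.384615.
d = −0.75 · ln(1 − (4/3)·0.384615) = −0.75 · ln(0.487180) = −0.75 · (-0.719122) = 0.5393.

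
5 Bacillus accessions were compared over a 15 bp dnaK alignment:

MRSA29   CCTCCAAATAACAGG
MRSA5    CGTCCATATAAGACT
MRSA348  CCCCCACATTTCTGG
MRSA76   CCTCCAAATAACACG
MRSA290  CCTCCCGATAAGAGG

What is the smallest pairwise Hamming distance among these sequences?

1

Pairwise Hamming distances:
  MRSA29 vs MRSA5: 5
  MRSA29 vs MRSA348: 5
  MRSA29 vs MRSA76: 1
  MRSA29 vs MRSA290: 3
  MRSA5 vs MRSA348: 9
  MRSA5 vs MRSA76: 4
  MRSA5 vs MRSA290: 5
  MRSA348 vs MRSA76: 6
  MRSA348 vs MRSA290: 7
  MRSA76 vs MRSA290: 4
The smallest is 1, between MRSA29 and MRSA76.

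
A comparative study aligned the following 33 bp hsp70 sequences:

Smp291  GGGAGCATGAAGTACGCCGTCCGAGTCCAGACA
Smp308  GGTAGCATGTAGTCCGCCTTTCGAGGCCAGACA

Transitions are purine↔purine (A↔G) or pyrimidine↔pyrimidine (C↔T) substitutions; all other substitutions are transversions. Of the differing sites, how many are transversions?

Mismatches occur at site 3 (G↔T, transversion), site 10 (A↔T, transversion), site 14 (A↔C, transversion), site 19 (G↔T, transversion), site 21 (C↔T, transition), site 26 (T↔G, transversion).
Of the 6 differences, 1 transition and 5 transversions, so the answer is 5.

5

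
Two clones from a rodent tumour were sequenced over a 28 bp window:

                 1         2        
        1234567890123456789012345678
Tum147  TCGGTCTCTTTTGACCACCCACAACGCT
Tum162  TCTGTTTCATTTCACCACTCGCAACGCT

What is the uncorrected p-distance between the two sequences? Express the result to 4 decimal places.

0.2143

Mismatches occur at site 3 (G/T), site 6 (C/T), site 9 (T/A), site 13 (G/C), site 19 (C/T), site 21 (A/G).
There are 6 differences over 28 sites, so p = 6/28 = 0.2143.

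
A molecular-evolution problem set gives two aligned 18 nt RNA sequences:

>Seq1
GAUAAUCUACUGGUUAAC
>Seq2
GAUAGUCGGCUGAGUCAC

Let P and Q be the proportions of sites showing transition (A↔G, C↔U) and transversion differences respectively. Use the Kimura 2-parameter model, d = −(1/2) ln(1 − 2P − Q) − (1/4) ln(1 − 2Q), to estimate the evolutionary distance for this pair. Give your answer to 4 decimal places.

0.4479

Differing sites — 5:A/G (Ti); 8:U/G (Tv); 9:A/G (Ti); 13:G/A (Ti); 14:U/G (Tv); 16:A/C (Tv).
Of the 6 differences, 3 transitions and 3 transversions over 18 sites: P = 3/18 = 0.166667, Q = 3/18 = 0.166667.
d = −0.5·ln(0.499999) − 0.25·ln(0.666666) = −0.5·(-0.693149) − 0.25·(-0.405466) = 0.4479.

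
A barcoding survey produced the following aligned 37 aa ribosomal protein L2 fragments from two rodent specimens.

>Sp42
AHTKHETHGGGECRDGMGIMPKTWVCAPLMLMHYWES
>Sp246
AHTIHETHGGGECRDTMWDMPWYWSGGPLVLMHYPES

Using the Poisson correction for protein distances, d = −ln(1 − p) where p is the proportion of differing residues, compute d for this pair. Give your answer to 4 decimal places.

0.3528

Mismatches occur at site 4 (K→I), site 16 (G→T), site 18 (G→W), site 19 (I→D), site 22 (K→W), site 23 (T→Y), site 25 (V→S), site 26 (C→G), site 27 (A→G), site 30 (M→V), site 35 (W→P).
p = 11/37 = 0.297297.
d = −ln(1 − 0.297297) = −ln(0.702703) = 0.3528.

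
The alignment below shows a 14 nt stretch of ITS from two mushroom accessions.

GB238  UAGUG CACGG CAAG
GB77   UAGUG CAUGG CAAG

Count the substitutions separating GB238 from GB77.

A single mismatch occurs at site 8 (C/U).
That gives 1 mismatch out of 14 aligned sites, so the Hamming distance is 1.

1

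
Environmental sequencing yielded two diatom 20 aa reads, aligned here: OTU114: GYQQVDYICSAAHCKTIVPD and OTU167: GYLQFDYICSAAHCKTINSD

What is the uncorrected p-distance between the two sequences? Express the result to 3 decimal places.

0.200

Mismatches occur at site 3 (Q/L), site 5 (V/F), site 18 (V/N), site 19 (P/S).
There are 4 differences over 20 sites, so p = 4/20 = 0.200.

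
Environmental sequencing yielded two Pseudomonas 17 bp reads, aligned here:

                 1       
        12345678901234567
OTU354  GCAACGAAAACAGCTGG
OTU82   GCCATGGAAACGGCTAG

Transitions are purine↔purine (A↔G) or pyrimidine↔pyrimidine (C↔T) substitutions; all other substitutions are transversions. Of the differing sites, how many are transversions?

1

Mismatches occur at site 3 (A/C, transversion), site 5 (C/T, transition), site 7 (A/G, transition), site 12 (A/G, transition), site 16 (G/A, transition).
Of the 5 differences, 4 transitions and 1 transversion, so the answer is 1.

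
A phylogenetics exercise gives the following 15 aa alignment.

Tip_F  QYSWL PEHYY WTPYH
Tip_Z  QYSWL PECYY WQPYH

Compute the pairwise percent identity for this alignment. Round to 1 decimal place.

The sequences differ at positions 8 (H/C), 12 (T/Q).
13 of the 15 sites match, so the percent identity is 13/15 × 100 = 86.7%.

86.7%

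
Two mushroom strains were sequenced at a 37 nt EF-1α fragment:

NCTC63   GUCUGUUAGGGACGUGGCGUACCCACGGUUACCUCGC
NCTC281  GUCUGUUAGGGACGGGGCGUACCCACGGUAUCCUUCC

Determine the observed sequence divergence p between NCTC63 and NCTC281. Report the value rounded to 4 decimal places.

0.1351

Mismatches occur at site 15 (U↔G), site 30 (U↔A), site 31 (A↔U), site 35 (C↔U), site 36 (G↔C).
There are 5 differences over 37 sites, so p = 5/37 = 0.1351.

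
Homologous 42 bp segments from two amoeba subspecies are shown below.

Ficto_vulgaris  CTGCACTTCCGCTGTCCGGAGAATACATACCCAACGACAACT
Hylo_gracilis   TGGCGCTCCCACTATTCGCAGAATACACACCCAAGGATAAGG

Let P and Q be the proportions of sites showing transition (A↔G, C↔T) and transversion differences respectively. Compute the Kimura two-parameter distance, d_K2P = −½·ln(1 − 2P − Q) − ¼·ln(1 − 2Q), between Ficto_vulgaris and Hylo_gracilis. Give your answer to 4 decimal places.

0.4146

Mismatches occur at site 1 (C↔T, transition), site 2 (T↔G, transversion), site 5 (A↔G, transition), site 8 (T↔C, transition), site 11 (G↔A, transition), site 14 (G↔A, transition), site 16 (C↔T, transition), site 19 (G↔C, transversion), site 28 (T↔C, transition), site 35 (C↔G, transversion), site 38 (C↔T, transition), site 41 (C↔G, transversion), site 42 (T↔G, transversion).
Of the 13 differences, 8 transitions and 5 transversions over 42 sites: P = 8/42 = 0.190476, Q = 5/42 = 0.119048.
d = −0.5·ln(0.500000) − 0.25·ln(0.761904) = −0.5·(-0.693147) − 0.25·(-0.271935) = 0.4146.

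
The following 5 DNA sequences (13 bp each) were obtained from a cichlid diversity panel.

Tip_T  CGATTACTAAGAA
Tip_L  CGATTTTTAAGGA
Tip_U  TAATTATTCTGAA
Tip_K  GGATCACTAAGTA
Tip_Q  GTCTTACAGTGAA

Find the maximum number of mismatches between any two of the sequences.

9

Pairwise Hamming distances:
  Tip_T vs Tip_L: 3
  Tip_T vs Tip_U: 5
  Tip_T vs Tip_K: 3
  Tip_T vs Tip_Q: 6
  Tip_L vs Tip_U: 6
  Tip_L vs Tip_K: 5
  Tip_L vs Tip_Q: 9
  Tip_U vs Tip_K: 7
  Tip_U vs Tip_Q: 6
  Tip_K vs Tip_Q: 7
The largest is 9, between Tip_L and Tip_Q.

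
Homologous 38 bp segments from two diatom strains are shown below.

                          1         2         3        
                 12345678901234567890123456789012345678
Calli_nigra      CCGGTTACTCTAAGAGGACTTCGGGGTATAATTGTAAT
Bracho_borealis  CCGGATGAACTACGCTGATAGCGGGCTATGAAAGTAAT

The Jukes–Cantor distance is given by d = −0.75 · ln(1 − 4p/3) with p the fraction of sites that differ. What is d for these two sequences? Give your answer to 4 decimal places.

0.5068

The sequences differ at positions 5 (T/A), 7 (A/G), 8 (C/A), 9 (T/A), 13 (A/C), 15 (A/C), 16 (G/T), 19 (C/T), 20 (T/A), 21 (T/G), 26 (G/C), 30 (A/G), 32 (T/A), 33 (T/A).
p = 14/38 = 0.368421.
d = −0.75 · ln(1 − (4/3)·0.368421) = −0.75 · ln(0.508772) = −0.75 · (-0.675755) = 0.5068.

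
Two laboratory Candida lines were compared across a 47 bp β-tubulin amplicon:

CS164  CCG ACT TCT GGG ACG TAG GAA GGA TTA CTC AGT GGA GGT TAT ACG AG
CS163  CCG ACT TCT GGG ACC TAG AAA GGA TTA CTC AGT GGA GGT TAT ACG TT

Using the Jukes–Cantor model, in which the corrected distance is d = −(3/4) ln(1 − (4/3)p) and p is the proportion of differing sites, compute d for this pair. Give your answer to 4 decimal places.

0.0903

The sequences differ at positions 15 (G/C), 19 (G/A), 46 (A/T), 47 (G/T).
p = 4/47 = 0.085106.
d = −0.75 · ln(1 − (4/3)·0.085106) = −0.75 · ln(0.886525) = −0.75 · (-0.120446) = 0.0903.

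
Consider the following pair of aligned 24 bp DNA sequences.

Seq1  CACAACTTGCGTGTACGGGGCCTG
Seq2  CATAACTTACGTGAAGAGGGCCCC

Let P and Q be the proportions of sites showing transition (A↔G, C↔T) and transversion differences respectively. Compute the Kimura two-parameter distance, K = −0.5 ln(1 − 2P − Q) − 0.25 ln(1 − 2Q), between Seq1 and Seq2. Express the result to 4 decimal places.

0.3785

Differing sites — 3:C/T (Ti); 9:G/A (Ti); 14:T/A (Tv); 16:C/G (Tv); 17:G/A (Ti); 23:T/C (Ti); 24:G/C (Tv).
Of the 7 differences, 4 transitions and 3 transversions over 24 sites: P = 4/24 = 0.166667, Q = 3/24 = 0.125000.
d = −0.5·ln(0.541666) − 0.25·ln(0.750000) = −0.5·(-0.613106) − 0.25·(-0.287682) = 0.3785.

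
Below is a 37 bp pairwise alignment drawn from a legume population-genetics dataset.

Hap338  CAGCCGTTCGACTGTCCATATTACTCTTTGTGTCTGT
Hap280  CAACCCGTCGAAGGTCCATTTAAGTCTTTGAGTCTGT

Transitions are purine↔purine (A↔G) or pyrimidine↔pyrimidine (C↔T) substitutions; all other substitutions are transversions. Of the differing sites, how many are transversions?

8

Mismatches occur at site 3 (G↔A, transition), site 6 (G↔C, transversion), site 7 (T↔G, transversion), site 12 (C↔A, transversion), site 13 (T↔G, transversion), site 20 (A↔T, transversion), site 22 (T↔A, transversion), site 24 (C↔G, transversion), site 31 (T↔A, transversion).
Of the 9 differences, 1 transition and 8 transversions, so the answer is 8.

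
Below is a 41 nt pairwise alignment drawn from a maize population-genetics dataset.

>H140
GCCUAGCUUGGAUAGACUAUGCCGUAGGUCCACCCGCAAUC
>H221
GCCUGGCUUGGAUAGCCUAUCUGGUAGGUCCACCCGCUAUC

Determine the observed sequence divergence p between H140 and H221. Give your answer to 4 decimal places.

0.1463

The sequences differ at positions 5 (A/G), 16 (A/C), 21 (G/C), 22 (C/U), 23 (C/G), 38 (A/U).
There are 6 differences over 41 sites, so p = 6/41 = 0.1463.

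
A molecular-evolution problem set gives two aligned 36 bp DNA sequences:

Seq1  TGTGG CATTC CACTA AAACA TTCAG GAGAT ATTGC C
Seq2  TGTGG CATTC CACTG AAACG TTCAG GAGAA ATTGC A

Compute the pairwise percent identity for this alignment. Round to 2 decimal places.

Mismatches occur at site 15 (A↔G), site 20 (A↔G), site 30 (T↔A), site 36 (C↔A).
32 of the 36 sites match, so the percent identity is 32/36 × 100 = 88.89%.

88.89%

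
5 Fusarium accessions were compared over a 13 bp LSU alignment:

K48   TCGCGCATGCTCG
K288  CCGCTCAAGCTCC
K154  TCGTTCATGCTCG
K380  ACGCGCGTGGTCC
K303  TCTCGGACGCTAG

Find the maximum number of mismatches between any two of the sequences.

8

Pairwise Hamming distances:
  K48 vs K288: 4
  K48 vs K154: 2
  K48 vs K380: 4
  K48 vs K303: 4
  K288 vs K154: 4
  K288 vs K380: 5
  K288 vs K303: 7
  K154 vs K380: 6
  K154 vs K303: 6
  K380 vs K303: 8
The largest is 8, between K380 and K303.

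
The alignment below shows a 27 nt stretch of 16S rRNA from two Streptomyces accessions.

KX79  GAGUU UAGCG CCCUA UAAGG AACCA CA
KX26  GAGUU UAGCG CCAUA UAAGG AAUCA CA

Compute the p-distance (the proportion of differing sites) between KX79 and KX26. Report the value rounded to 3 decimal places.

0.074

The sequences differ at positions 13 (C/A), 23 (C/U).
There are 2 differences over 27 sites, so p = 2/27 = 0.074.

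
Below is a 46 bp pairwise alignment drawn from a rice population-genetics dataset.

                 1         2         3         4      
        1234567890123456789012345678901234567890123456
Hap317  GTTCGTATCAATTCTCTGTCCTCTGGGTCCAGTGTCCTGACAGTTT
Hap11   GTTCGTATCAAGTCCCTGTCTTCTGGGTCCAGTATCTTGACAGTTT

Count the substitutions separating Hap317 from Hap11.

5

Mismatches occur at site 12 (T↔G), site 15 (T↔C), site 21 (C↔T), site 34 (G↔A), site 37 (C↔T).
That gives 5 mismatches out of 46 aligned sites, so the Hamming distance is 5.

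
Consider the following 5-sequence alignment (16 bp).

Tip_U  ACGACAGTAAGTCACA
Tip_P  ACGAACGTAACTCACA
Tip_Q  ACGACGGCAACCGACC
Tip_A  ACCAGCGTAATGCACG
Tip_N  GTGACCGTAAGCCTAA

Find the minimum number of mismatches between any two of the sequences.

Pairwise Hamming distances:
  Tip_U vs Tip_P: 3
  Tip_U vs Tip_Q: 6
  Tip_U vs Tip_A: 6
  Tip_U vs Tip_N: 6
  Tip_P vs Tip_Q: 6
  Tip_P vs Tip_A: 5
  Tip_P vs Tip_N: 7
  Tip_Q vs Tip_A: 8
  Tip_Q vs Tip_N: 9
  Tip_A vs Tip_N: 9
The smallest is 3, between Tip_U and Tip_P.

3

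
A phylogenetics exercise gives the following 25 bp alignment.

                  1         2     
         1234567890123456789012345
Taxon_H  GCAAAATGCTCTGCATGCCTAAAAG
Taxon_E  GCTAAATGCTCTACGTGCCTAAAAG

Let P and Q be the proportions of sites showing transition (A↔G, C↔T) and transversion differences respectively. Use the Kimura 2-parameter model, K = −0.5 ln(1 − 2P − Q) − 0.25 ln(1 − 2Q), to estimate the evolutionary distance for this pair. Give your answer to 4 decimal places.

0.1324

Mismatches occur at site 3 (A/T, transversion), site 13 (G/A, transition), site 15 (A/G, transition).
Of the 3 differences, 2 transitions and 1 transversion over 25 sites: P = 2/25 = 0.080000, Q = 1/25 = 0.040000.
d = −0.5·ln(0.800000) − 0.25·ln(0.920000) = −0.5·(-0.223144) − 0.25·(-0.083382) = 0.1324.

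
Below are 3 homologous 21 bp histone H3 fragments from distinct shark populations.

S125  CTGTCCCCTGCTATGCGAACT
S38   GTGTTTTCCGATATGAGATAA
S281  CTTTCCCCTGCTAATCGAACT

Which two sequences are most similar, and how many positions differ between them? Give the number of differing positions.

Pairwise Hamming distances:
  S125 vs S38: 10
  S125 vs S281: 3
  S38 vs S281: 13
The smallest is 3, between S125 and S281.

3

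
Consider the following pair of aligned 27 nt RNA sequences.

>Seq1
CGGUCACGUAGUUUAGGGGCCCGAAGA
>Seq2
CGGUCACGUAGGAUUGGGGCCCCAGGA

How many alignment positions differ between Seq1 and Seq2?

5

Mismatches occur at site 12 (U↔G), site 13 (U↔A), site 15 (A↔U), site 23 (G↔C), site 25 (A↔G).
That gives 5 mismatches out of 27 aligned sites, so the Hamming distance is 5.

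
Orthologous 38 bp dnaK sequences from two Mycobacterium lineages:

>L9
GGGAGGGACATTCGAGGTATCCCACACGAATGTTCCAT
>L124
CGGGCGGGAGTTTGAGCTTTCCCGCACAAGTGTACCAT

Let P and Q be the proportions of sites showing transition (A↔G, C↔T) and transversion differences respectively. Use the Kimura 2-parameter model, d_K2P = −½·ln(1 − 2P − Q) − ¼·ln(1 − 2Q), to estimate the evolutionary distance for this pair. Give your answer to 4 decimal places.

0.4685

Differing sites — 1:G/C (Tv); 4:A/G (Ti); 5:G/C (Tv); 8:A/G (Ti); 9:C/A (Tv); 10:A/G (Ti); 13:C/T (Ti); 17:G/C (Tv); 19:A/T (Tv); 24:A/G (Ti); 28:G/A (Ti); 30:A/G (Ti); 34:T/A (Tv).
Of the 13 differences, 7 transitions and 6 transversions over 38 sites: P = 7/38 = 0.184211, Q = 6/38 = 0.157895.
d = −0.5·ln(0.473683) − 0.25·ln(0.684210) = −0.5·(-0.747217) − 0.25·(-0.379490) = 0.4685.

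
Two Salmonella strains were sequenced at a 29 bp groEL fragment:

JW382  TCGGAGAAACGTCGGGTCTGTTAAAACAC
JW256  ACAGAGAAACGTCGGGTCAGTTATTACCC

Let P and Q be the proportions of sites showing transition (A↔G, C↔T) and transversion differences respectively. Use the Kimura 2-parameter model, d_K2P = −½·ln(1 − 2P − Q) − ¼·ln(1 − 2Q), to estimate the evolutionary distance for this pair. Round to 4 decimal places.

Differing sites — 1:T/A (Tv); 3:G/A (Ti); 19:T/A (Tv); 24:A/T (Tv); 25:A/T (Tv); 28:A/C (Tv).
Of the 6 differences, 1 transition and 5 transversions over 29 sites: P = 1/29 = 0.034483, Q = 5/29 = 0.172414.
d = −0.5·ln(0.758620) − 0.25·ln(0.655172) = −0.5·(-0.276254) − 0.25·(-0.422857) = 0.2438.

0.2438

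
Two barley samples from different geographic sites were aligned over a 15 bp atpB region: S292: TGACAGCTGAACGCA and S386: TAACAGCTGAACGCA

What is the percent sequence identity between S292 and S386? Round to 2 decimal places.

A single mismatch occurs at site 2 (G↔A).
14 of the 15 sites match, so the percent identity is 14/15 × 100 = 93.33%.

93.33%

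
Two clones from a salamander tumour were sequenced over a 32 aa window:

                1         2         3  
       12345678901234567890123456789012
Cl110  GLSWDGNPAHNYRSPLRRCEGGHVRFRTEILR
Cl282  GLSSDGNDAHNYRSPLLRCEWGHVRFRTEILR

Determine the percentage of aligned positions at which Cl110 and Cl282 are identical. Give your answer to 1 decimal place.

87.5%

Mismatches occur at site 4 (W→S), site 8 (P→D), site 17 (R→L), site 21 (G→W).
28 of the 32 sites match, so the percent identity is 28/32 × 100 = 87.5%.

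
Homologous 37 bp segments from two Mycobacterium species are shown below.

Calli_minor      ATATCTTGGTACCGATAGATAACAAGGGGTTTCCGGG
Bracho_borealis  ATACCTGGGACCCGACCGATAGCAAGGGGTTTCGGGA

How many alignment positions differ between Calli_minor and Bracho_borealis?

9

Mismatches occur at site 4 (T/C), site 7 (T/G), site 10 (T/A), site 11 (A/C), site 16 (T/C), site 17 (A/C), site 22 (A/G), site 34 (C/G), site 37 (G/A).
That gives 9 mismatches out of 37 aligned sites, so the Hamming distance is 9.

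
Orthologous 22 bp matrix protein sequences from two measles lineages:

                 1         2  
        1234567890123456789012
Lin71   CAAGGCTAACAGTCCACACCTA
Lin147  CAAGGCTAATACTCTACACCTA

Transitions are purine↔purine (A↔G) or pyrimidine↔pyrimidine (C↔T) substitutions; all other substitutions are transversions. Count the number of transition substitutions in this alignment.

2

Mismatches occur at site 10 (C/T, transition), site 12 (G/C, transversion), site 15 (C/T, transition).
Of the 3 differences, 2 transitions and 1 transversion, so the answer is 2.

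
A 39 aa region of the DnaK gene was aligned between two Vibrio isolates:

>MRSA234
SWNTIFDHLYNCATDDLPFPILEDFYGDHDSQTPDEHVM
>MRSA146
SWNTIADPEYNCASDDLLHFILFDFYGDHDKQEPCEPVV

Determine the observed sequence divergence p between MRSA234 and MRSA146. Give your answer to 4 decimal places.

The sequences differ at positions 6 (F/A), 8 (H/P), 9 (L/E), 14 (T/S), 18 (P/L), 19 (F/H), 20 (P/F), 23 (E/F), 31 (S/K), 33 (T/E), 35 (D/C), 37 (H/P), 39 (M/V).
There are 13 differences over 39 sites, so p = 13/39 = 0.3333.

0.3333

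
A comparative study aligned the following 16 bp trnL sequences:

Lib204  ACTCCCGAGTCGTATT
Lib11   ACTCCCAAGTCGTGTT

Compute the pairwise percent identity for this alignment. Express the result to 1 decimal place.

87.5%

The sequences differ at positions 7 (G/A), 14 (A/G).
14 of the 16 sites match, so the percent identity is 14/16 × 100 = 87.5%.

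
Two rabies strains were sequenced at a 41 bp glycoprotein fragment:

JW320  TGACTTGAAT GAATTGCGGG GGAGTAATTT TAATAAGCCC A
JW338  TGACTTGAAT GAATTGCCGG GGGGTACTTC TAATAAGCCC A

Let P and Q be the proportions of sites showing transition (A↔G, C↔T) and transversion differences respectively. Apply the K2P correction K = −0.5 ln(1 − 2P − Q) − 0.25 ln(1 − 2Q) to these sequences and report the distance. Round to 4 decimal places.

0.1048

Differing sites — 18:G/C (Tv); 23:A/G (Ti); 27:A/C (Tv); 30:T/C (Ti).
Of the 4 differences, 2 transitions and 2 transversions over 41 sites: P = 2/41 = 0.048780, Q = 2/41 = 0.048780.
d = −0.5·ln(0.853660) − 0.25·ln(0.902440) = −0.5·(-0.158222) − 0.25·(-0.102653) = 0.1048.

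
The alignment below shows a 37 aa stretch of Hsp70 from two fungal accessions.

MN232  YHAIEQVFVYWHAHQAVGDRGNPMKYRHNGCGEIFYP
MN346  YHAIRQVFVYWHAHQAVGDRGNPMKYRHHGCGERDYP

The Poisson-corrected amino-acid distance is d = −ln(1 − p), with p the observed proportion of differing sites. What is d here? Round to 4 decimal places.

Mismatches occur at site 5 (E→R), site 29 (N→H), site 34 (I→R), site 35 (F→D).
p = 4/37 = 0.108108.
d = −ln(1 − 0.108108) = −ln(0.891892) = 0.1144.

0.1144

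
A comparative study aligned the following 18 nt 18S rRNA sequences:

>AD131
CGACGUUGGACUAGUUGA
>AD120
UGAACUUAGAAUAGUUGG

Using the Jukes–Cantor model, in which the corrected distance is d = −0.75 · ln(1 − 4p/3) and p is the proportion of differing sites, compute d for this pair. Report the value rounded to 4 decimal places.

0.4408

Mismatches occur at site 1 (C→U), site 4 (C→A), site 5 (G→C), site 8 (G→A), site 11 (C→A), site 18 (A→G).
p = 6/18 = 0.333333.
d = −0.75 · ln(1 − (4/3)·0.333333) = −0.75 · ln(0.555556) = −0.75 · (-0.587786) = 0.4408.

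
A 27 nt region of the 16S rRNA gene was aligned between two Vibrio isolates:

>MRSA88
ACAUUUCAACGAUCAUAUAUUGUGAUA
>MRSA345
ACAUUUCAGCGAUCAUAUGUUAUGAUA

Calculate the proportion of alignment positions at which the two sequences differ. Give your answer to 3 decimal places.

0.111

The sequences differ at positions 9 (A/G), 19 (A/G), 22 (G/A).
There are 3 differences over 27 sites, so p = 3/27 = 0.111.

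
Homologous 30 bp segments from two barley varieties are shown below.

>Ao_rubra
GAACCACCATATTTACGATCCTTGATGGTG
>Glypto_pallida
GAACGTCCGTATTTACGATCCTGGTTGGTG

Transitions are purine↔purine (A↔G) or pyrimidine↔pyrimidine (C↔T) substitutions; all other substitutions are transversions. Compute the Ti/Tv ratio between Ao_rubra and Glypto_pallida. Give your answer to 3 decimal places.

Mismatches occur at site 5 (C↔G, transversion), site 6 (A↔T, transversion), site 9 (A↔G, transition), site 23 (T↔G, transversion), site 25 (A↔T, transversion).
Of the 5 differences, 1 transition and 4 transversions, so Ti/Tv = 1/4 = 0.250.

0.250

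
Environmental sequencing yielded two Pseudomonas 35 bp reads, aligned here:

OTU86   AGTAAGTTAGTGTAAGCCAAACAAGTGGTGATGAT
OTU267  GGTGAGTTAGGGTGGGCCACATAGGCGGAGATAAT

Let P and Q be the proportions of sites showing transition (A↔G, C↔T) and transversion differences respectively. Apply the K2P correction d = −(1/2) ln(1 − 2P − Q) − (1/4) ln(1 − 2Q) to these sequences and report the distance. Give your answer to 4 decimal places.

Mismatches occur at site 1 (A/G, transition), site 4 (A/G, transition), site 11 (T/G, transversion), site 14 (A/G, transition), site 15 (A/G, transition), site 20 (A/C, transversion), site 22 (C/T, transition), site 24 (A/G, transition), site 26 (T/C, transition), site 29 (T/A, transversion), site 33 (G/A, transition).
Of the 11 differences, 8 transitions and 3 transversions over 35 sites: P = 8/35 = 0.228571, Q = 3/35 = 0.085714.
d = −0.5·ln(0.457144) − 0.25·ln(0.828572) = −0.5·(-0.782757) − 0.25·(-0.188052) = 0.4384.

0.4384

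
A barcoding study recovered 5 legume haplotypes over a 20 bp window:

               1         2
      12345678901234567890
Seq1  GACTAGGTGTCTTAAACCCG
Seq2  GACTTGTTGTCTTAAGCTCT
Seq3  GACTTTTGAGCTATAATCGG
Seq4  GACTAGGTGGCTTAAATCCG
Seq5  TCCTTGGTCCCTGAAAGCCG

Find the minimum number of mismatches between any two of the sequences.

Pairwise Hamming distances:
  Seq1 vs Seq2: 5
  Seq1 vs Seq3: 10
  Seq1 vs Seq4: 2
  Seq1 vs Seq5: 7
  Seq2 vs Seq3: 11
  Seq2 vs Seq4: 7
  Seq2 vs Seq5: 10
  Seq3 vs Seq4: 8
  Seq3 vs Seq5: 11
  Seq4 vs Seq5: 7
The smallest is 2, between Seq1 and Seq4.

2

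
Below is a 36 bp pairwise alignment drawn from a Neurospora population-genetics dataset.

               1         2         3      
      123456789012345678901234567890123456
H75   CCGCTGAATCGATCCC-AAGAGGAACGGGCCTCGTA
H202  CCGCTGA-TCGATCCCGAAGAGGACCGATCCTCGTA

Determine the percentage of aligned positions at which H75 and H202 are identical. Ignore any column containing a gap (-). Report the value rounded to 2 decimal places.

Excluding the 2 gap columns leaves 34 comparable sites.
Differing sites — 25:A/C; 28:G/A; 29:G/T.
31 of the 34 comparable sites match, so the percent identity is 31/34 × 100 = 91.18%.

91.18%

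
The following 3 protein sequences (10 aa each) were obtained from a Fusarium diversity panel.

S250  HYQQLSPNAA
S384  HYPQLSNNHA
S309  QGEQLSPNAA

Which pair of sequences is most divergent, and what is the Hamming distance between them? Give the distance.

5

Pairwise Hamming distances:
  S250 vs S384: 3
  S250 vs S309: 3
  S384 vs S309: 5
The largest is 5, between S384 and S309.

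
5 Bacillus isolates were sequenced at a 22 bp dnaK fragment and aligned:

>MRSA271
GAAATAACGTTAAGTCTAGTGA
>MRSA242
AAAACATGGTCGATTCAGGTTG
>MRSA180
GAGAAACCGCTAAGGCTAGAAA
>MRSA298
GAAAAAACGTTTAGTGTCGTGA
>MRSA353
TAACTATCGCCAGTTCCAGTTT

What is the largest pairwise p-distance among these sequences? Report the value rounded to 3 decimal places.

Pairwise Hamming distances:
  MRSA271 vs MRSA242: 11
  MRSA271 vs MRSA180: 7
  MRSA271 vs MRSA298: 4
  MRSA271 vs MRSA353: 10
  MRSA242 vs MRSA180: 15
  MRSA242 vs MRSA298: 12
  MRSA242 vs MRSA353: 10
  MRSA180 vs MRSA298: 9
  MRSA180 vs MRSA353: 13
  MRSA298 vs MRSA353: 14
The largest is 15 mismatches, between MRSA242 and MRSA180; p = 15/22 = 0.682.

0.682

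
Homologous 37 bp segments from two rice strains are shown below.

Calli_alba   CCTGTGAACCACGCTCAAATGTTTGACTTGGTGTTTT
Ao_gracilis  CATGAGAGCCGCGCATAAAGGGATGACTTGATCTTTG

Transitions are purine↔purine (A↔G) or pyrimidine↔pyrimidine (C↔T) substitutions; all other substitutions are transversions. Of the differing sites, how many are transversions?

8

Mismatches occur at site 2 (C/A, transversion), site 5 (T/A, transversion), site 8 (A/G, transition), site 11 (A/G, transition), site 15 (T/A, transversion), site 16 (C/T, transition), site 20 (T/G, transversion), site 22 (T/G, transversion), site 23 (T/A, transversion), site 31 (G/A, transition), site 33 (G/C, transversion), site 37 (T/G, transversion).
Of the 12 differences, 4 transitions and 8 transversions, so the answer is 8.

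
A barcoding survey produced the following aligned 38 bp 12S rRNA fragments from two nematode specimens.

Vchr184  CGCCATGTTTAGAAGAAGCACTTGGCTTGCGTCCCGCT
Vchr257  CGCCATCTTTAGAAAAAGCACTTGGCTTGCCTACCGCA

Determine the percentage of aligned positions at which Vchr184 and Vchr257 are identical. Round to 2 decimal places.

86.84%

Differing sites — 7:G/C; 15:G/A; 31:G/C; 33:C/A; 38:T/A.
33 of the 38 sites match, so the percent identity is 33/38 × 100 = 86.84%.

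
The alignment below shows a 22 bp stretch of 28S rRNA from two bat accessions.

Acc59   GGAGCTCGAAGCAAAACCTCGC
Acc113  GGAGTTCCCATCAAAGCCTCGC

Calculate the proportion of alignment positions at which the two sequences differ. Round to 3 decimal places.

The sequences differ at positions 5 (C/T), 8 (G/C), 9 (A/C), 11 (G/T), 16 (A/G).
There are 5 differences over 22 sites, so p = 5/22 = 0.227.

0.227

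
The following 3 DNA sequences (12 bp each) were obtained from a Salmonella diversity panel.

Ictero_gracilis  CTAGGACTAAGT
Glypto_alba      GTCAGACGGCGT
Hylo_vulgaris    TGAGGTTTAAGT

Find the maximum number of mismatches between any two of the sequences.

Pairwise Hamming distances:
  Ictero_gracilis vs Glypto_alba: 6
  Ictero_gracilis vs Hylo_vulgaris: 4
  Glypto_alba vs Hylo_vulgaris: 9
The largest is 9, between Glypto_alba and Hylo_vulgaris.

9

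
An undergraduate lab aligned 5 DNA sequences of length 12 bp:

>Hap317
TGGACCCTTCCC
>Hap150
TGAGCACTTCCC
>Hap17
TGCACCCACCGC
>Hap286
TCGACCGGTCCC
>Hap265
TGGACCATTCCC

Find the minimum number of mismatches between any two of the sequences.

1

Pairwise Hamming distances:
  Hap317 vs Hap150: 3
  Hap317 vs Hap17: 4
  Hap317 vs Hap286: 3
  Hap317 vs Hap265: 1
  Hap150 vs Hap17: 6
  Hap150 vs Hap286: 6
  Hap150 vs Hap265: 4
  Hap17 vs Hap286: 6
  Hap17 vs Hap265: 5
  Hap286 vs Hap265: 3
The smallest is 1, between Hap317 and Hap265.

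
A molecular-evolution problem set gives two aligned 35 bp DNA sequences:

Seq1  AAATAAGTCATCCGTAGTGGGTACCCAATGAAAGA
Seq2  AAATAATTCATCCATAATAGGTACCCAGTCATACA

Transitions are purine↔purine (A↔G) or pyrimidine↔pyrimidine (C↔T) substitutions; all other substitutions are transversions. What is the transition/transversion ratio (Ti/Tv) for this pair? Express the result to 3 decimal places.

1.000

Mismatches occur at site 7 (G/T, transversion), site 14 (G/A, transition), site 17 (G/A, transition), site 19 (G/A, transition), site 28 (A/G, transition), site 30 (G/C, transversion), site 32 (A/T, transversion), site 34 (G/C, transversion).
Of the 8 differences, 4 transitions and 4 transversions, so Ti/Tv = 4/4 = 1.000.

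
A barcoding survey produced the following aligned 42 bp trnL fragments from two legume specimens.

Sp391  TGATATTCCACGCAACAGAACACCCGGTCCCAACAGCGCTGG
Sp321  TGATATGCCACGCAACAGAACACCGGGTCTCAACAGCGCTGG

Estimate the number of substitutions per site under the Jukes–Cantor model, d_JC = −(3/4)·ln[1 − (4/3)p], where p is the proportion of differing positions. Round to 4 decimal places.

0.0751

Mismatches occur at site 7 (T↔G), site 25 (C↔G), site 30 (C↔T).
p = 3/42 = 0.071429.
d = −0.75 · ln(1 − (4/3)·0.071429) = −0.75 · ln(0.904761) = −0.75 · (-0.100084) = 0.0751.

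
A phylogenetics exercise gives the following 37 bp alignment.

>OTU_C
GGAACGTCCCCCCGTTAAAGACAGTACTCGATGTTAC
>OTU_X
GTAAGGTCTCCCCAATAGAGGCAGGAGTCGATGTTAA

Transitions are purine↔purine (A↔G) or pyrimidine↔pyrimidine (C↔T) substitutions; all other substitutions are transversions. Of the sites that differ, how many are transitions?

4

Differing sites — 2:G/T (Tv); 5:C/G (Tv); 9:C/T (Ti); 14:G/A (Ti); 15:T/A (Tv); 18:A/G (Ti); 21:A/G (Ti); 25:T/G (Tv); 27:C/G (Tv); 37:C/A (Tv).
Of the 10 differences, 4 transitions and 6 transversions, so the answer is 4.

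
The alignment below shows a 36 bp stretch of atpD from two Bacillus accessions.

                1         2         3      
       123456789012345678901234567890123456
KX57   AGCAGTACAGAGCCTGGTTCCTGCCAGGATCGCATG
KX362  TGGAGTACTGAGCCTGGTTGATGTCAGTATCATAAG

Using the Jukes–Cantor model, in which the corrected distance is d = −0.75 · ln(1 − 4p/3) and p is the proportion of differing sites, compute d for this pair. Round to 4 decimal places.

0.3470

The sequences differ at positions 1 (A/T), 3 (C/G), 9 (A/T), 20 (C/G), 21 (C/A), 24 (C/T), 28 (G/T), 32 (G/A), 33 (C/T), 35 (T/A).
p = 10/36 = 0.277778.
d = −0.75 · ln(1 − (4/3)·0.277778) = −0.75 · ln(0.629629) = −0.75 · (-0.462625) = 0.3470.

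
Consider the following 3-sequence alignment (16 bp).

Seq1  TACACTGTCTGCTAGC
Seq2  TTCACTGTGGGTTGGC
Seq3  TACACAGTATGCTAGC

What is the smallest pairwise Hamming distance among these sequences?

2

Pairwise Hamming distances:
  Seq1 vs Seq2: 5
  Seq1 vs Seq3: 2
  Seq2 vs Seq3: 6
The smallest is 2, between Seq1 and Seq3.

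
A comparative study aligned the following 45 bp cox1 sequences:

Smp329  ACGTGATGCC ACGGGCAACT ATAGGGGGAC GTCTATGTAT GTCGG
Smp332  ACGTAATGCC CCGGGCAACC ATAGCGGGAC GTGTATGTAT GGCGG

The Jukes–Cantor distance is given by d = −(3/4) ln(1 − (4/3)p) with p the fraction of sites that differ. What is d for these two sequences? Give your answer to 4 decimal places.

Mismatches occur at site 5 (G→A), site 11 (A→C), site 20 (T→C), site 25 (G→C), site 33 (C→G), site 42 (T→G).
p = 6/45 = 0.133333.
d = −0.75 · ln(1 − (4/3)·0.133333) = −0.75 · ln(0.822223) = −0.75 · (-0.195744) = 0.1468.

0.1468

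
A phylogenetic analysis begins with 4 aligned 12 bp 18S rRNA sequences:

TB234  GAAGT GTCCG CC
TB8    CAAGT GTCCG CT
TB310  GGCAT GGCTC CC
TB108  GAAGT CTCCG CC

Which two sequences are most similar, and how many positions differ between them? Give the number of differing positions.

1

Pairwise Hamming distances:
  TB234 vs TB8: 2
  TB234 vs TB310: 6
  TB234 vs TB108: 1
  TB8 vs TB310: 8
  TB8 vs TB108: 3
  TB310 vs TB108: 7
The smallest is 1, between TB234 and TB108.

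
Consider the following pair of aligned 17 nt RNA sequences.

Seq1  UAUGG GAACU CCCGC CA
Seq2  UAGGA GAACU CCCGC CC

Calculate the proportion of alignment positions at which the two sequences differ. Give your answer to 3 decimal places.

Differing sites — 3:U/G; 5:G/A; 17:A/C.
There are 3 differences over 17 sites, so p = 3/17 = 0.176.

0.176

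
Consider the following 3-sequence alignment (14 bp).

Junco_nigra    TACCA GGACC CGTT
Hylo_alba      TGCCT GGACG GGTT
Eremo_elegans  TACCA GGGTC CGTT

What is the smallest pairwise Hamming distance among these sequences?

2

Pairwise Hamming distances:
  Junco_nigra vs Hylo_alba: 4
  Junco_nigra vs Eremo_elegans: 2
  Hylo_alba vs Eremo_elegans: 6
The smallest is 2, between Junco_nigra and Eremo_elegans.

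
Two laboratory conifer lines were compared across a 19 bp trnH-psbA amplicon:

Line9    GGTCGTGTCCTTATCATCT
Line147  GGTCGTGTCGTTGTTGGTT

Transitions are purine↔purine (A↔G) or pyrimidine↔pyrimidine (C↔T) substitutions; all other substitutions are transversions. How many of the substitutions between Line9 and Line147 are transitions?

Differing sites — 10:C/G (Tv); 13:A/G (Ti); 15:C/T (Ti); 16:A/G (Ti); 17:T/G (Tv); 18:C/T (Ti).
Of the 6 differences, 4 transitions and 2 transversions, so the answer is 4.

4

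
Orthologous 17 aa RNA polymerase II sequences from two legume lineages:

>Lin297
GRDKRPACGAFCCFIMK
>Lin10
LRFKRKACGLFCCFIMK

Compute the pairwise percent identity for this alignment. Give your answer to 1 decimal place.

Differing sites — 1:G/L; 3:D/F; 6:P/K; 10:A/L.
13 of the 17 sites match, so the percent identity is 13/17 × 100 = 76.5%.

76.5%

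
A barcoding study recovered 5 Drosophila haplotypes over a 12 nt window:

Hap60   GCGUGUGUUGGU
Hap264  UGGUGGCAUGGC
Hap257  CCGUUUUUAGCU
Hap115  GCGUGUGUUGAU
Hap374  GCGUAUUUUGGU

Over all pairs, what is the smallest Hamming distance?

1

Pairwise Hamming distances:
  Hap60 vs Hap264: 6
  Hap60 vs Hap257: 5
  Hap60 vs Hap115: 1
  Hap60 vs Hap374: 2
  Hap264 vs Hap257: 9
  Hap264 vs Hap115: 7
  Hap264 vs Hap374: 7
  Hap257 vs Hap115: 5
  Hap257 vs Hap374: 4
  Hap115 vs Hap374: 3
The smallest is 1, between Hap60 and Hap115.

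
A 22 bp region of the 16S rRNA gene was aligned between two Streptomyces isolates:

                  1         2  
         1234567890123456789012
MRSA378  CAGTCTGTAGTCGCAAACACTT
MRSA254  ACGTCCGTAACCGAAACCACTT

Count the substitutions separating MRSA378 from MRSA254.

The sequences differ at positions 1 (C/A), 2 (A/C), 6 (T/C), 10 (G/A), 11 (T/C), 14 (C/A), 17 (A/C).
That gives 7 mismatches out of 22 aligned sites, so the Hamming distance is 7.

7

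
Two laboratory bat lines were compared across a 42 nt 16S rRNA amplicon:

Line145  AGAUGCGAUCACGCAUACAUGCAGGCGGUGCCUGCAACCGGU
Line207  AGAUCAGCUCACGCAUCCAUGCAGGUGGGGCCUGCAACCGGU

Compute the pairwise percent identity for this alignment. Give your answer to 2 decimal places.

Differing sites — 5:G/C; 6:C/A; 8:A/C; 17:A/C; 26:C/U; 29:U/G.
36 of the 42 sites match, so the percent identity is 36/42 × 100 = 85.71%.

85.71%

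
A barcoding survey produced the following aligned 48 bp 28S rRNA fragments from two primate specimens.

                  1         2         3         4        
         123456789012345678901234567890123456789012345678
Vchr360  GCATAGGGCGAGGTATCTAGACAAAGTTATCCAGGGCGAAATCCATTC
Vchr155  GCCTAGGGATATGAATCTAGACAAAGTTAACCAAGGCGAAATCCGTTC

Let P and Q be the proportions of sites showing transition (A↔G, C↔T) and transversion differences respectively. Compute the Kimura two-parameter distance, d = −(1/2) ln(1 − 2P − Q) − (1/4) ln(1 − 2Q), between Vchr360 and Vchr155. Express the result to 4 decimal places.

Differing sites — 3:A/C (Tv); 9:C/A (Tv); 10:G/T (Tv); 12:G/T (Tv); 14:T/A (Tv); 30:T/A (Tv); 34:G/A (Ti); 45:A/G (Ti).
Of the 8 differences, 2 transitions and 6 transversions over 48 sites: P = 2/48 = 0.041667, Q = 6/48 = 0.125000.
d = −0.5·ln(0.791666) − 0.25·ln(0.750000) = −0.5·(-0.233616) − 0.25·(-0.287682) = 0.1887.

0.1887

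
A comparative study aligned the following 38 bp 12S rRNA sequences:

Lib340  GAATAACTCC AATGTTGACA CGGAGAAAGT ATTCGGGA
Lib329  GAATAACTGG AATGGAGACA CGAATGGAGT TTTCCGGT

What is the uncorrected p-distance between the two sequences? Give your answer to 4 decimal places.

0.2895

The sequences differ at positions 9 (C/G), 10 (C/G), 15 (T/G), 16 (T/A), 23 (G/A), 25 (G/T), 26 (A/G), 27 (A/G), 31 (A/T), 35 (G/C), 38 (A/T).
There are 11 differences over 38 sites, so p = 11/38 = 0.2895.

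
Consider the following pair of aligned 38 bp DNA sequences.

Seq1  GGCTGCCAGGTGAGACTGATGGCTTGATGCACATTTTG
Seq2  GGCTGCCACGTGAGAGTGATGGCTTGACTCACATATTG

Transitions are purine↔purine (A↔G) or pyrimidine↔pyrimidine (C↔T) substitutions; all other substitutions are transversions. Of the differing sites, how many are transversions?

Mismatches occur at site 9 (G/C, transversion), site 16 (C/G, transversion), site 28 (T/C, transition), site 29 (G/T, transversion), site 35 (T/A, transversion).
Of the 5 differences, 1 transition and 4 transversions, so the answer is 4.

4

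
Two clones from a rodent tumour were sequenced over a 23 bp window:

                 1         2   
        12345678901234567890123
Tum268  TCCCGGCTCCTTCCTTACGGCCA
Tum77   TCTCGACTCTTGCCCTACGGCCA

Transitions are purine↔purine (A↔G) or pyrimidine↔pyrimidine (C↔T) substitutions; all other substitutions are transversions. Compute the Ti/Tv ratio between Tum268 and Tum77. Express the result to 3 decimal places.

4.000

Mismatches occur at site 3 (C/T, transition), site 6 (G/A, transition), site 10 (C/T, transition), site 12 (T/G, transversion), site 15 (T/C, transition).
Of the 5 differences, 4 transitions and 1 transversion, so Ti/Tv = 4/1 = 4.000.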